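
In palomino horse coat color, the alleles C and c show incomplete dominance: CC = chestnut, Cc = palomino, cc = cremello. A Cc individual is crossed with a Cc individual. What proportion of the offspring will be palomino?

Punnett square for Cc × Cc:
Offspring genotypes: 1 CC, 2 Cc, 1 cc
Phenotype counts: 1 chestnut, 2 palomino, 1 cremello
palomino: 2 out of 4
Probability: 2/4 = 1/2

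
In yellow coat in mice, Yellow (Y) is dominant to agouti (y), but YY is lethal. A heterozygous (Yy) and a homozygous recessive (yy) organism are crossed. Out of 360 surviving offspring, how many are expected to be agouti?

Cross: Yy × yy
Punnett square offspring (before lethality): 2 Yy, 2 yy
No YY offspring are produced in this cross.
agouti: 2 out of 4 → fraction 1/2
Expected count = 1/2 × 360 = 180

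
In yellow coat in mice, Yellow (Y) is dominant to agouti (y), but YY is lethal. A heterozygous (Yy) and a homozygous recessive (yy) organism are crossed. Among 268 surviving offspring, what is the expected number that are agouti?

Cross: Yy × yy
Punnett square offspring (before lethality): 2 Yy, 2 yy
No YY offspring are produced in this cross.
agouti: 2 out of 4 → fraction 1/2
Expected count = 1/2 × 268 = 134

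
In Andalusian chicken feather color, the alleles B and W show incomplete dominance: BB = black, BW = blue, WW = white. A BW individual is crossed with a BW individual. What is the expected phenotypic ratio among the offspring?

Punnett square for BW × BW:
Offspring genotypes: 1 BB, 2 BW, 1 WW
Phenotype counts: 1 black, 2 blue, 1 white
Ratio: 1 black : 2 blue : 1 white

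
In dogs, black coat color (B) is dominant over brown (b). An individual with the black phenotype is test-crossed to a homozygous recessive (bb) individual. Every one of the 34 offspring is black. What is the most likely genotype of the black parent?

Test cross: ? × bb
All offspring are black.
If the unknown parent were heterozygous (Bb), about half of 34 offspring would be brown; none are. The unknown parent is most likely homozygous dominant (BB).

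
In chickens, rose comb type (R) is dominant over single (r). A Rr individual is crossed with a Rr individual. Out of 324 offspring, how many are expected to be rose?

Punnett square for Rr × Rr:
Offspring genotypes: 1 RR, 2 Rr, 1 rr
rose: 3, single: 1
rose: 3 out of 4 → fraction 3/4
Expected count = 3/4 × 324 = 243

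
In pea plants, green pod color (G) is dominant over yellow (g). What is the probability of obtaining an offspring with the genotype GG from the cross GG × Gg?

Punnett square for GG × Gg:
Offspring genotypes: 2 GG, 2 Gg
Total offspring: 4
Count with target: 2
Probability: 2/4 = 1/2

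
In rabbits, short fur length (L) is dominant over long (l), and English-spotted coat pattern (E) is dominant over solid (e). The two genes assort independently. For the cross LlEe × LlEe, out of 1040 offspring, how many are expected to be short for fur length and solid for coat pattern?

Dihybrid cross LlEe × LlEe — consider each gene separately:
fur length: Ll × Ll → 1 LL, 2 Ll, 1 ll → 3 L_ : 1 ll (out of 4)
coat pattern: Ee × Ee → 1 EE, 2 Ee, 1 ee → 3 E_ : 1 ee (out of 4)
Looking for: short (L_) and solid (ee)
P(short) = 3/4, P(solid) = 1/4
P(both) = 3/4 × 1/4 = 3/16
Expected count = 3/16 × 1040 = 195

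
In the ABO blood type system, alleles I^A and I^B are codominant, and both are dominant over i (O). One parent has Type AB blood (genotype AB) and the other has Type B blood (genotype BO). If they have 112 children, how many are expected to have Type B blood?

Cross: AB × BO
Possible offspring genotypes: 1 AB, 1 AO, 1 BB, 1 BO
Blood type counts: 1 Type AB, 1 Type A, 2 Type B
Probability of Type B: 2/4 = 1/2
Expected count = 1/2 × 112 = 56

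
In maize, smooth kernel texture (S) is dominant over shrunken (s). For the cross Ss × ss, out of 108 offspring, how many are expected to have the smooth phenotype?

Punnett square for Ss × ss:
Offspring genotypes: 2 Ss, 2 ss
Total offspring: 4
Count with target: 2
Probability: 2/4 = 1/2
Expected count = 1/2 × 108 = 54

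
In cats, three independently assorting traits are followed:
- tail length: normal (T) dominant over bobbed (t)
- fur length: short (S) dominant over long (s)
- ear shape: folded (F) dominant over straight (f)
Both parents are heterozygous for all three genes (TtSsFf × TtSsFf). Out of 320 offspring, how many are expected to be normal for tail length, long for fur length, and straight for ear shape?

Trihybrid cross: TtSsFf × TtSsFf
Each trait segregates independently with a 3:1 phenotypic ratio, so each gene contributes 3/4 (dominant) or 1/4 (recessive).
Target: normal (tail length), long (fur length), straight (ear shape)
Probability = product of independent per-trait probabilities
= 3/4 × 1/4 × 1/4 = 3/64
Expected count = 3/64 × 320 = 15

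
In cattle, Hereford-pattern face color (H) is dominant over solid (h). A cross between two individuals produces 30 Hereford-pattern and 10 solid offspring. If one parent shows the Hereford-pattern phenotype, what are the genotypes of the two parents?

Observed offspring: 30 Hereford-pattern, 10 solid
The observed ratio simplifies to 3:1. Solid (hh) offspring appear, so each parent must contribute one h allele. The parent stated to show Hereford-pattern carries H, so it is Hh. The other parent is then either Hh or hh: Hh × hh would give a 1:1 split, whereas Hh × Hh gives 3:1 — matching the data. So both parents are heterozygous (Hh × Hh).
Parent genotypes: Hh × Hh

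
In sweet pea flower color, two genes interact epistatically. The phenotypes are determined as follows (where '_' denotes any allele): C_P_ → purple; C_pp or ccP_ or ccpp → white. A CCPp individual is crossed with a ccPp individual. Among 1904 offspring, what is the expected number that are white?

Cross: CCPp × ccPp — consider each gene separately:
C gene: CC × cc → 4 Cc → 4 C_ (out of 4)
P gene: Pp × Pp → 1 PP, 2 Pp, 1 pp → 3 P_ : 1 pp (out of 4)
Genotype classes (out of 4 × 4 = 16): C_P_ = 4×3 = 12; C_pp = 4×1 = 4
Apply the phenotype rules: C_P_ (12) → purple; C_pp (4) → white
Phenotype counts (out of 16): 12 purple, 4 white
white: 4 out of 16 → fraction 1/4
Expected count = 1/4 × 1904 = 476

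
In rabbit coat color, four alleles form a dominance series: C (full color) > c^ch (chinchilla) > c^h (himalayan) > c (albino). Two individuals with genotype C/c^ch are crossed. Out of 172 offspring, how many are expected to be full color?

Cross: C/c^ch × C/c^ch
Allele dominance: C > c^ch > c^h > c
Offspring genotypes: 1 C/C, 2 C/c^ch, 1 c^ch/c^ch
Phenotype counts: 3 full color, 1 chinchilla
full color: 3 out of 4 → fraction 3/4
Expected count = 3/4 × 172 = 129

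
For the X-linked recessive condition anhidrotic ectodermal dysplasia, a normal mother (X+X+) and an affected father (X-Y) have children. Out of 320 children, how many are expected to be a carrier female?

Cross: X+X+ × X-Y
Offspring: 2 X+X-, 2 X+Y
Probability of a carrier female: 2/4 = 1/2
Expected count = 1/2 × 320 = 160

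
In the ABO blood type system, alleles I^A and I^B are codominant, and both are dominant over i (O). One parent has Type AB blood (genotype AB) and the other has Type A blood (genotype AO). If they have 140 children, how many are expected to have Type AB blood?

Cross: AB × AO
Possible offspring genotypes: 1 AA, 1 AO, 1 AB, 1 BO
Blood type counts: 2 Type A, 1 Type AB, 1 Type B
Probability of Type AB: 1/4
Expected count = 1/4 × 140 = 35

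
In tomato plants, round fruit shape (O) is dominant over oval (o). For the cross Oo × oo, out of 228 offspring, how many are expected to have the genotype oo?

Punnett square for Oo × oo:
Offspring genotypes: 2 Oo, 2 oo
Total offspring: 4
Count with target: 2
Probability: 2/4 = 1/2
Expected count = 1/2 × 228 = 114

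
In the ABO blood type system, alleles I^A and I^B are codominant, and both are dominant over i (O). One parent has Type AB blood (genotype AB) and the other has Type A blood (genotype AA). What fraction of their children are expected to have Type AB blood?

Cross: AB × AA
Possible offspring genotypes: 2 AA, 2 AB
Blood type counts: 2 Type A, 2 Type AB
Probability of Type AB: 2/4 = 1/2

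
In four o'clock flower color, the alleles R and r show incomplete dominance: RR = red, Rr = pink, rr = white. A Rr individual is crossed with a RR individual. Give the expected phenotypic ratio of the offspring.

Punnett square for Rr × RR:
Offspring genotypes: 2 RR, 2 Rr
Phenotype counts: 2 red, 2 pink
Ratio: 1 red : 1 pink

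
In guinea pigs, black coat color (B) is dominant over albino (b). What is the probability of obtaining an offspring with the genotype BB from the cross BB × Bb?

Punnett square for BB × Bb:
Offspring genotypes: 2 BB, 2 Bb
Total offspring: 4
Count with target: 2
Probability: 2/4 = 1/2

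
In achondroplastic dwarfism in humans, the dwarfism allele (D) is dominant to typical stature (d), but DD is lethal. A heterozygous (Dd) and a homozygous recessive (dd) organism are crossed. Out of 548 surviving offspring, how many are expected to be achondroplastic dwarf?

Cross: Dd × dd
Punnett square offspring (before lethality): 2 Dd, 2 dd
No DD offspring are produced in this cross.
achondroplastic dwarf: 2 out of 4 → fraction 1/2
Expected count = 1/2 × 548 = 274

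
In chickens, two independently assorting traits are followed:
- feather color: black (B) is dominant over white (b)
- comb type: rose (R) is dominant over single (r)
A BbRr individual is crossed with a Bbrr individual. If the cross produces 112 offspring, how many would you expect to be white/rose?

Dihybrid cross BbRr × Bbrr — consider each gene separately:
feather color: Bb × Bb → 1 BB, 2 Bb, 1 bb → 3 B_ : 1 bb (out of 4)
comb type: Rr × rr → 2 Rr, 2 rr → 2 R_ : 2 rr (out of 4)
Combine (counts out of 4 × 4 = 16): black/rose (B_R_) = 3×2 = 6; black/single (B_rr) = 3×2 = 6; white/rose (bbR_) = 1×2 = 2; white/single (bbrr) = 1×2 = 2
Phenotype counts (out of 16): 6 black/rose, 6 black/single, 2 white/rose, 2 white/single
white/rose: 2 out of 16 → fraction 1/8
Expected count = 1/8 × 112 = 14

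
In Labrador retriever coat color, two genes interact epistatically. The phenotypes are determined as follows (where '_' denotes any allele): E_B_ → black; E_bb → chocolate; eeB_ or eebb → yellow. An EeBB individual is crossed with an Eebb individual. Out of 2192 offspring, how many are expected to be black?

Cross: EeBB × Eebb — consider each gene separately:
E gene: Ee × Ee → 1 EE, 2 Ee, 1 ee → 3 E_ : 1 ee (out of 4)
B gene: BB × bb → 4 Bb → 4 B_ (out of 4)
Genotype classes (out of 4 × 4 = 16): E_B_ = 3×4 = 12; eeB_ = 1×4 = 4
Apply the phenotype rules: E_B_ (12) → black; eeB_ (4) → yellow
Phenotype counts (out of 16): 12 black, 4 yellow
black: 12 out of 16 → fraction 3/4
Expected count = 3/4 × 2192 = 1644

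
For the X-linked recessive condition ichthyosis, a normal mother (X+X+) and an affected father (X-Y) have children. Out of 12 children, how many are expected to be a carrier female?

Cross: X+X+ × X-Y
Offspring: 2 X+X-, 2 X+Y
Probability of a carrier female: 2/4 = 1/2
Expected count = 1/2 × 12 = 6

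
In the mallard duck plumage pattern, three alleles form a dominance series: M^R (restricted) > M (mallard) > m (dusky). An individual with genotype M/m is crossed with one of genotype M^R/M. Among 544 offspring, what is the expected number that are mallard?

Cross: M/m × M^R/M
Allele dominance: M^R > M > m
Offspring genotypes: 1 M^R/M, 1 M/M, 1 M^R/m, 1 M/m
Phenotype counts: 2 restricted, 2 mallard
mallard: 2 out of 4 → fraction 1/2
Expected count = 1/2 × 544 = 272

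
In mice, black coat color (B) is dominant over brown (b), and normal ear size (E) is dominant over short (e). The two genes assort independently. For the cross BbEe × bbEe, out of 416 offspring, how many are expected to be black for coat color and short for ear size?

Dihybrid cross BbEe × bbEe — consider each gene separately:
coat color: Bb × bb → 2 Bb, 2 bb → 2 B_ : 2 bb (out of 4)
ear size: Ee × Ee → 1 EE, 2 Ee, 1 ee → 3 E_ : 1 ee (out of 4)
Looking for: black (B_) and short (ee)
P(black) = 2/4, P(short) = 1/4
P(both) = 2/4 × 1/4 = 2/16 = 1/8
Expected count = 1/8 × 416 = 52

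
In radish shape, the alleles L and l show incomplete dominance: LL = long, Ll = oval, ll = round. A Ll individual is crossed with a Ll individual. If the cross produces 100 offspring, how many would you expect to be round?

Punnett square for Ll × Ll:
Offspring genotypes: 1 LL, 2 Ll, 1 ll
Phenotype counts: 1 long, 2 oval, 1 round
round: 1 out of 4 → fraction 1/4
Expected count = 1/4 × 100 = 25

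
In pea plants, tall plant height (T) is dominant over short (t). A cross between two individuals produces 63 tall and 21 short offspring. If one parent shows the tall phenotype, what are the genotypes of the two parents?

Observed offspring: 63 tall, 21 short
The observed ratio simplifies to 3:1. Short (tt) offspring appear, so each parent must contribute one t allele. The parent stated to show tall carries T, so it is Tt. The other parent is then either Tt or tt: Tt × tt would give a 1:1 split, whereas Tt × Tt gives 3:1 — matching the data. So both parents are heterozygous (Tt × Tt).
Parent genotypes: Tt × Tt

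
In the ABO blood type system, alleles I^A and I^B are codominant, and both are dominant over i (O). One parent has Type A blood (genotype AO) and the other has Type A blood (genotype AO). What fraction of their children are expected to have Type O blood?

Cross: AO × AO
Possible offspring genotypes: 1 AA, 2 AO, 1 OO
Blood type counts: 3 Type A, 1 Type O
Probability of Type O: 1/4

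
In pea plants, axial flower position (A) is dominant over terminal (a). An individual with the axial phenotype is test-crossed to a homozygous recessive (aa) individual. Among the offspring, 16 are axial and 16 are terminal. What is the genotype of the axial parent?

Test cross: ? × aa
Offspring: 16 axial, 16 terminal — approximately 1:1.
A 1:1 ratio in a test cross indicates the unknown parent is heterozygous (Aa).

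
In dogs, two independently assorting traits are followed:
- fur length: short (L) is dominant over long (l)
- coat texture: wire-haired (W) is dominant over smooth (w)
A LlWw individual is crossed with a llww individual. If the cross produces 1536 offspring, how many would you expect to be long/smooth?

Dihybrid cross LlWw × llww — consider each gene separately:
fur length: Ll × ll → 2 Ll, 2 ll → 2 L_ : 2 ll (out of 4)
coat texture: Ww × ww → 2 Ww, 2 ww → 2 W_ : 2 ww (out of 4)
Combine (counts out of 4 × 4 = 16): short/wire-haired (L_W_) = 2×2 = 4; short/smooth (L_ww) = 2×2 = 4; long/wire-haired (llW_) = 2×2 = 4; long/smooth (llww) = 2×2 = 4
Phenotype counts (out of 16): 4 short/wire-haired, 4 short/smooth, 4 long/wire-haired, 4 long/smooth
long/smooth: 4 out of 16 → fraction 1/4
Expected count = 1/4 × 1536 = 384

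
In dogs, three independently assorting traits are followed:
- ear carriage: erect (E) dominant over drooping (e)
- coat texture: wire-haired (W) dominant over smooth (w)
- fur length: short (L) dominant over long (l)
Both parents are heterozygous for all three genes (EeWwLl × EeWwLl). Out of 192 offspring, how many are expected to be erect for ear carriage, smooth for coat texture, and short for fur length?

Trihybrid cross: EeWwLl × EeWwLl
Each trait segregates independently with a 3:1 phenotypic ratio, so each gene contributes 3/4 (dominant) or 1/4 (recessive).
Target: erect (ear carriage), smooth (coat texture), short (fur length)
Probability = product of independent per-trait probabilities
= 3/4 × 1/4 × 3/4 = 9/64
Expected count = 9/64 × 192 = 27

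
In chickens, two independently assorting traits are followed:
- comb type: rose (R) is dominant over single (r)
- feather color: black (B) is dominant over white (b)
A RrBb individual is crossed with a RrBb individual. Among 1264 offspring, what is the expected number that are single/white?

Dihybrid cross RrBb × RrBb — consider each gene separately:
comb type: Rr × Rr → 1 RR, 2 Rr, 1 rr → 3 R_ : 1 rr (out of 4)
feather color: Bb × Bb → 1 BB, 2 Bb, 1 bb → 3 B_ : 1 bb (out of 4)
Combine (counts out of 4 × 4 = 16): rose/black (R_B_) = 3×3 = 9; rose/white (R_bb) = 3×1 = 3; single/black (rrB_) = 1×3 = 3; single/white (rrbb) = 1×1 = 1
Phenotype counts (out of 16): 9 rose/black, 3 rose/white, 3 single/black, 1 single/white
single/white: 1 out of 16 → fraction 1/16
Expected count = 1/16 × 1264 = 79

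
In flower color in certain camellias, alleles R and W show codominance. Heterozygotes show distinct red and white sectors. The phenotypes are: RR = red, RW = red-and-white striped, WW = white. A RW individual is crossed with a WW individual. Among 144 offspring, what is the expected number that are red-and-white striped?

Punnett square for RW × WW:
Offspring genotypes: 2 RW, 2 WW
Phenotype counts: 2 red-and-white striped, 2 white
red-and-white striped: 2 out of 4 → fraction 1/2
Expected count = 1/2 × 144 = 72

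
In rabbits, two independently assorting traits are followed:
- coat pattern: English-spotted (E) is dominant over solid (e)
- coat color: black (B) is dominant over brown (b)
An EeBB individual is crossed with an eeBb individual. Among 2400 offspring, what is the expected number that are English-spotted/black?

Dihybrid cross EeBB × eeBb — consider each gene separately:
coat pattern: Ee × ee → 2 Ee, 2 ee → 2 E_ : 2 ee (out of 4)
coat color: BB × Bb → 2 BB, 2 Bb → 4 B_ (out of 4)
Combine (counts out of 4 × 4 = 16): English-spotted/black (E_B_) = 2×4 = 8; solid/black (eeB_) = 2×4 = 8
Phenotype counts (out of 16): 8 English-spotted/black, 8 solid/black
English-spotted/black: 8 out of 16 → fraction 1/2
Expected count = 1/2 × 2400 = 1200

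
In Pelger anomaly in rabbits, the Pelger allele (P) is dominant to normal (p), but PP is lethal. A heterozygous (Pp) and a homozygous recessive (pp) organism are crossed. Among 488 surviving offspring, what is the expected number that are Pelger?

Cross: Pp × pp
Punnett square offspring (before lethality): 2 Pp, 2 pp
No PP offspring are produced in this cross.
Pelger: 2 out of 4 → fraction 1/2
Expected count = 1/2 × 488 = 244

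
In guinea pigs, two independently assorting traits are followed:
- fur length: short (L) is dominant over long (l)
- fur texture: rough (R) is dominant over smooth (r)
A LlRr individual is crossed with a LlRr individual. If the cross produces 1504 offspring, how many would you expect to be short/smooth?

Dihybrid cross LlRr × LlRr — consider each gene separately:
fur length: Ll × Ll → 1 LL, 2 Ll, 1 ll → 3 L_ : 1 ll (out of 4)
fur texture: Rr × Rr → 1 RR, 2 Rr, 1 rr → 3 R_ : 1 rr (out of 4)
Combine (counts out of 4 × 4 = 16): short/rough (L_R_) = 3×3 = 9; short/smooth (L_rr) = 3×1 = 3; long/rough (llR_) = 1×3 = 3; long/smooth (llrr) = 1×1 = 1
Phenotype counts (out of 16): 9 short/rough, 3 short/smooth, 3 long/rough, 1 long/smooth
short/smooth: 3 out of 16 → fraction 3/16
Expected count = 3/16 × 1504 = 282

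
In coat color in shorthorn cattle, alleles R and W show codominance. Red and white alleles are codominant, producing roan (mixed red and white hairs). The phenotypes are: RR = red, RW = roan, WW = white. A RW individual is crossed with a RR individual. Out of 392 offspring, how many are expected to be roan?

Punnett square for RW × RR:
Offspring genotypes: 2 RR, 2 RW
Phenotype counts: 2 red, 2 roan
roan: 2 out of 4 → fraction 1/2
Expected count = 1/2 × 392 = 196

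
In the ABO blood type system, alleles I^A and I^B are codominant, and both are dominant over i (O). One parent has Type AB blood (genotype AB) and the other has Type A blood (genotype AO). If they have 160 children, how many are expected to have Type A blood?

Cross: AB × AO
Possible offspring genotypes: 1 AA, 1 AO, 1 AB, 1 BO
Blood type counts: 2 Type A, 1 Type AB, 1 Type B
Probability of Type A: 2/4 = 1/2
Expected count = 1/2 × 160 = 80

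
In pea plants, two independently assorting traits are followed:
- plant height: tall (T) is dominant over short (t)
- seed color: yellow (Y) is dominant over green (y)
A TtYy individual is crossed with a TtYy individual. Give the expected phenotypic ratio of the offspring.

Dihybrid cross TtYy × TtYy — consider each gene separately:
plant height: Tt × Tt → 1 TT, 2 Tt, 1 tt → 3 T_ : 1 tt (out of 4)
seed color: Yy × Yy → 1 YY, 2 Yy, 1 yy → 3 Y_ : 1 yy (out of 4)
Combine (counts out of 4 × 4 = 16): tall/yellow (T_Y_) = 3×3 = 9; tall/green (T_yy) = 3×1 = 3; short/yellow (ttY_) = 1×3 = 3; short/green (ttyy) = 1×1 = 1
Phenotype counts (out of 16): 9 tall/yellow, 3 tall/green, 3 short/yellow, 1 short/green
Ratio: 9 tall/yellow : 3 tall/green : 3 short/yellow : 1 short/green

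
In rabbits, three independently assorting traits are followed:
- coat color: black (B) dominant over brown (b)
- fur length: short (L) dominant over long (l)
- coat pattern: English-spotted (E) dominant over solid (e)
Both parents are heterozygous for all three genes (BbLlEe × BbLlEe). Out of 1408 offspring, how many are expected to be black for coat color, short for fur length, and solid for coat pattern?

Trihybrid cross: BbLlEe × BbLlEe
Each trait segregates independently with a 3:1 phenotypic ratio, so each gene contributes 3/4 (dominant) or 1/4 (recessive).
Target: black (coat color), short (fur length), solid (coat pattern)
Probability = product of independent per-trait probabilities
= 3/4 × 3/4 × 1/4 = 9/64
Expected count = 9/64 × 1408 = 198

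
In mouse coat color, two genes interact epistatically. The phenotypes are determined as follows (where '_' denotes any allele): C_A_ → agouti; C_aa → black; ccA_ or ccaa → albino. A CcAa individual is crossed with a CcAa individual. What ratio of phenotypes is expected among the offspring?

Cross: CcAa × CcAa — consider each gene separately:
C gene: Cc × Cc → 1 CC, 2 Cc, 1 cc → 3 C_ : 1 cc (out of 4)
A gene: Aa × Aa → 1 AA, 2 Aa, 1 aa → 3 A_ : 1 aa (out of 4)
Genotype classes (out of 4 × 4 = 16): C_A_ = 3×3 = 9; C_aa = 3×1 = 3; ccA_ = 1×3 = 3; ccaa = 1×1 = 1
Apply the phenotype rules: C_A_ (9) → agouti; C_aa (3) → black; ccA_ (3) + ccaa (1) → albino
Phenotype counts (out of 16): 9 agouti, 3 black, 4 albino
Ratio: 9 agouti : 3 black : 4 albino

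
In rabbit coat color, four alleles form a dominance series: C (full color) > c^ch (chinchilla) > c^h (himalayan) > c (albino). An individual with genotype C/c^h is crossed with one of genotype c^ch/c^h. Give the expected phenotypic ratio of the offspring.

Cross: C/c^h × c^ch/c^h
Allele dominance: C > c^ch > c^h > c
Offspring genotypes: 1 C/c^ch, 1 C/c^h, 1 c^ch/c^h, 1 c^h/c^h
Phenotype counts: 2 full color, 1 chinchilla, 1 himalayan
Ratio: 2 full color : 1 chinchilla : 1 himalayan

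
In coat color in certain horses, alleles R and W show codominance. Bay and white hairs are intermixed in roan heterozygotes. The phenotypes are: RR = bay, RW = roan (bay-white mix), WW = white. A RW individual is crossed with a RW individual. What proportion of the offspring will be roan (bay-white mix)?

Punnett square for RW × RW:
Offspring genotypes: 1 RR, 2 RW, 1 WW
Phenotype counts: 1 bay, 2 roan (bay-white mix), 1 white
roan (bay-white mix): 2 out of 4
Probability: 2/4 = 1/2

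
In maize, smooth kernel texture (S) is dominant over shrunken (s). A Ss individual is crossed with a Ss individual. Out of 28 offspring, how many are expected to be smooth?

Punnett square for Ss × Ss:
Offspring genotypes: 1 SS, 2 Ss, 1 ss
smooth: 3, shrunken: 1
smooth: 3 out of 4 → fraction 3/4
Expected count = 3/4 × 28 = 21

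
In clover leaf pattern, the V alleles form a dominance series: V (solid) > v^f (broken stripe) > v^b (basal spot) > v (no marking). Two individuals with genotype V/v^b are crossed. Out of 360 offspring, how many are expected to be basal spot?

Cross: V/v^b × V/v^b
Allele dominance: V > v^f > v^b > v
Offspring genotypes: 1 V/V, 2 V/v^b, 1 v^b/v^b
Phenotype counts: 3 solid, 1 basal spot
basal spot: 1 out of 4 → fraction 1/4
Expected count = 1/4 × 360 = 90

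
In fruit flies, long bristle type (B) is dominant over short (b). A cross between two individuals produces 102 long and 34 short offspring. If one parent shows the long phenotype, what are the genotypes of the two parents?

Observed offspring: 102 long, 34 short
The observed ratio simplifies to 3:1. Short (bb) offspring appear, so each parent must contribute one b allele. The parent stated to show long carries B, so it is Bb. The other parent is then either Bb or bb: Bb × bb would give a 1:1 split, whereas Bb × Bb gives 3:1 — matching the data. So both parents are heterozygous (Bb × Bb).
Parent genotypes: Bb × Bb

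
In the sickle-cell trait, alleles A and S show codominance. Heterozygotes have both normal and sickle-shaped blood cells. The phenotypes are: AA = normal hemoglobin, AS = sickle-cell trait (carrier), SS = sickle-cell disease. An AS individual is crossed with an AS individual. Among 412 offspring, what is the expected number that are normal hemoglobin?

Punnett square for AS × AS:
Offspring genotypes: 1 AA, 2 AS, 1 SS
Phenotype counts: 1 normal hemoglobin, 2 sickle-cell trait (carrier), 1 sickle-cell disease
normal hemoglobin: 1 out of 4 → fraction 1/4
Expected count = 1/4 × 412 = 103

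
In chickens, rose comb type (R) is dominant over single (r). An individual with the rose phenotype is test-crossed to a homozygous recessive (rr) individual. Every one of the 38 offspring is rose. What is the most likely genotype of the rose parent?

Test cross: ? × rr
All offspring are rose.
If the unknown parent were heterozygous (Rr), about half of 38 offspring would be single; none are. The unknown parent is most likely homozygous dominant (RR).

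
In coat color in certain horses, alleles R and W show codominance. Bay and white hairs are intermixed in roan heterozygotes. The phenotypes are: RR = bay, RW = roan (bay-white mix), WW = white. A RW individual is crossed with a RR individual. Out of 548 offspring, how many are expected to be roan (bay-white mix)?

Punnett square for RW × RR:
Offspring genotypes: 2 RR, 2 RW
Phenotype counts: 2 bay, 2 roan (bay-white mix)
roan (bay-white mix): 2 out of 4 → fraction 1/2
Expected count = 1/2 × 548 = 274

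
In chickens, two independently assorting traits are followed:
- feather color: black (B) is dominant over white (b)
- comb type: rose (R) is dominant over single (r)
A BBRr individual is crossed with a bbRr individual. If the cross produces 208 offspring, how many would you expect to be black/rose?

Dihybrid cross BBRr × bbRr — consider each gene separately:
feather color: BB × bb → 4 Bb → 4 B_ (out of 4)
comb type: Rr × Rr → 1 RR, 2 Rr, 1 rr → 3 R_ : 1 rr (out of 4)
Combine (counts out of 4 × 4 = 16): black/rose (B_R_) = 4×3 = 12; black/single (B_rr) = 4×1 = 4
Phenotype counts (out of 16): 12 black/rose, 4 black/single
black/rose: 12 out of 16 → fraction 3/4
Expected count = 3/4 × 208 = 156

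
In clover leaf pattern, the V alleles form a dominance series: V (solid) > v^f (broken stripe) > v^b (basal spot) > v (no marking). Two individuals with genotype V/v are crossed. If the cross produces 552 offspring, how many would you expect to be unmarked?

Cross: V/v × V/v
Allele dominance: V > v^f > v^b > v
Offspring genotypes: 1 V/V, 2 V/v, 1 v/v
Phenotype counts: 3 solid, 1 unmarked
unmarked: 1 out of 4 → fraction 1/4
Expected count = 1/4 × 552 = 138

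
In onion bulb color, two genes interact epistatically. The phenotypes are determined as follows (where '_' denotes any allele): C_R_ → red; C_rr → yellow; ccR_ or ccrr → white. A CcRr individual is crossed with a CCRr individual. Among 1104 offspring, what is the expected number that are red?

Cross: CcRr × CCRr — consider each gene separately:
C gene: Cc × CC → 2 CC, 2 Cc → 4 C_ (out of 4)
R gene: Rr × Rr → 1 RR, 2 Rr, 1 rr → 3 R_ : 1 rr (out of 4)
Genotype classes (out of 4 × 4 = 16): C_R_ = 4×3 = 12; C_rr = 4×1 = 4
Apply the phenotype rules: C_R_ (12) → red; C_rr (4) → yellow
Phenotype counts (out of 16): 12 red, 4 yellow
red: 12 out of 16 → fraction 3/4
Expected count = 3/4 × 1104 = 828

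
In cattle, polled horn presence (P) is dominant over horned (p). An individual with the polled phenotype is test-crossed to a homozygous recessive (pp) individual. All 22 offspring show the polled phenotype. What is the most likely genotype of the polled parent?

Test cross: ? × pp
All offspring are polled.
If the unknown parent were heterozygous (Pp), about half of 22 offspring would be horned; none are. The unknown parent is most likely homozygous dominant (PP).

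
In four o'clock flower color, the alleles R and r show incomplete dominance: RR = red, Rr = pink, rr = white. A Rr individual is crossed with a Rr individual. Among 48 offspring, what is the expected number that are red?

Punnett square for Rr × Rr:
Offspring genotypes: 1 RR, 2 Rr, 1 rr
Phenotype counts: 1 red, 2 pink, 1 white
red: 1 out of 4 → fraction 1/4
Expected count = 1/4 × 48 = 12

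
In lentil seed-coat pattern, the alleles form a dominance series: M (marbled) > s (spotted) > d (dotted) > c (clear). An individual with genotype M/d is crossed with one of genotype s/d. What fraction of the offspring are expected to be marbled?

Cross: M/d × s/d
Allele dominance: M > s > d > c
Offspring genotypes: 1 M/s, 1 M/d, 1 s/d, 1 d/d
Phenotype counts: 2 marbled, 1 spotted, 1 dotted
marbled: 2 out of 4
Probability: 2/4 = 1/2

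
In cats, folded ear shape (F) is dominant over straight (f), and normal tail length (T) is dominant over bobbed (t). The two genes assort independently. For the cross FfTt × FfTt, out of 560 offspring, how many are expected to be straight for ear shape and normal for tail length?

Dihybrid cross FfTt × FfTt — consider each gene separately:
ear shape: Ff × Ff → 1 FF, 2 Ff, 1 ff → 3 F_ : 1 ff (out of 4)
tail length: Tt × Tt → 1 TT, 2 Tt, 1 tt → 3 T_ : 1 tt (out of 4)
Looking for: straight (ff) and normal (T_)
P(straight) = 1/4, P(normal) = 3/4
P(both) = 1/4 × 3/4 = 3/16
Expected count = 3/16 × 560 = 105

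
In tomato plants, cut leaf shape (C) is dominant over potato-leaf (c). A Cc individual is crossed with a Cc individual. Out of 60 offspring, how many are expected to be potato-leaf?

Punnett square for Cc × Cc:
Offspring genotypes: 1 CC, 2 Cc, 1 cc
cut: 3, potato-leaf: 1
potato-leaf: 1 out of 4 → fraction 1/4
Expected count = 1/4 × 60 = 15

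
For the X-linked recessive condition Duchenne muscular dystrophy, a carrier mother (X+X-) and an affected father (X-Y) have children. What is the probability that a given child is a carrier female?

Cross: X+X- × X-Y
Offspring: 1 X+X-, 1 X+Y, 1 X-X-, 1 X-Y
Probability of a carrier female: 1/4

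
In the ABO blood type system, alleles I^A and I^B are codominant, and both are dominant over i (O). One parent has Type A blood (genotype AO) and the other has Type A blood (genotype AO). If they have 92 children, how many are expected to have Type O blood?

Cross: AO × AO
Possible offspring genotypes: 1 AA, 2 AO, 1 OO
Blood type counts: 3 Type A, 1 Type O
Probability of Type O: 1/4
Expected count = 1/4 × 92 = 23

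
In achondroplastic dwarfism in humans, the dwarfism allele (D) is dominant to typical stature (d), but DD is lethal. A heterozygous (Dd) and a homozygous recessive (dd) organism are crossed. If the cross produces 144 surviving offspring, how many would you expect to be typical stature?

Cross: Dd × dd
Punnett square offspring (before lethality): 2 Dd, 2 dd
No DD offspring are produced in this cross.
typical stature: 2 out of 4 → fraction 1/2
Expected count = 1/2 × 144 = 72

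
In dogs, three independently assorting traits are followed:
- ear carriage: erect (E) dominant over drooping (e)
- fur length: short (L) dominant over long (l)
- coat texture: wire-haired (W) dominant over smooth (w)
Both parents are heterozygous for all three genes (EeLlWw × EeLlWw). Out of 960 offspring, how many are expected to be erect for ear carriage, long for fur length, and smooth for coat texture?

Trihybrid cross: EeLlWw × EeLlWw
Each trait segregates independently with a 3:1 phenotypic ratio, so each gene contributes 3/4 (dominant) or 1/4 (recessive).
Target: erect (ear carriage), long (fur length), smooth (coat texture)
Probability = product of independent per-trait probabilities
= 3/4 × 1/4 × 1/4 = 3/64
Expected count = 3/64 × 960 = 45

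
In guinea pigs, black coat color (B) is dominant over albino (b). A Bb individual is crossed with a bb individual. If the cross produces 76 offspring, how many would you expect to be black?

Punnett square for Bb × bb:
Offspring genotypes: 2 Bb, 2 bb
black: 2, albino: 2
black: 2 out of 4 → fraction 1/2
Expected count = 1/2 × 76 = 38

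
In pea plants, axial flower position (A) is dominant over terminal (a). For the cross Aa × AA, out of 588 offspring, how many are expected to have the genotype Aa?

Punnett square for Aa × AA:
Offspring genotypes: 2 AA, 2 Aa
Total offspring: 4
Count with target: 2
Probability: 2/4 = 1/2
Expected count = 1/2 × 588 = 294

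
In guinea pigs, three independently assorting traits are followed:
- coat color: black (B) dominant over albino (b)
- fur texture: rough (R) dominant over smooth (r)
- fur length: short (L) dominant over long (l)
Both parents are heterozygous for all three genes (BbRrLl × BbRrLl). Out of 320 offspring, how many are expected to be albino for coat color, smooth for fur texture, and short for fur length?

Trihybrid cross: BbRrLl × BbRrLl
Each trait segregates independently with a 3:1 phenotypic ratio, so each gene contributes 3/4 (dominant) or 1/4 (recessive).
Target: albino (coat color), smooth (fur texture), short (fur length)
Probability = product of independent per-trait probabilities
= 1/4 × 1/4 × 3/4 = 3/64
Expected count = 3/64 × 320 = 15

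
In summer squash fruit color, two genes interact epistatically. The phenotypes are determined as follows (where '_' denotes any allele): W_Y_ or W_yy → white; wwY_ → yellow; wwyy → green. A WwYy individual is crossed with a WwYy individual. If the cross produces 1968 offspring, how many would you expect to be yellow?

Cross: WwYy × WwYy — consider each gene separately:
W gene: Ww × Ww → 1 WW, 2 Ww, 1 ww → 3 W_ : 1 ww (out of 4)
Y gene: Yy × Yy → 1 YY, 2 Yy, 1 yy → 3 Y_ : 1 yy (out of 4)
Genotype classes (out of 4 × 4 = 16): W_Y_ = 3×3 = 9; W_yy = 3×1 = 3; wwY_ = 1×3 = 3; wwyy = 1×1 = 1
Apply the phenotype rules: W_Y_ (9) + W_yy (3) → white; wwY_ (3) → yellow; wwyy (1) → green
Phenotype counts (out of 16): 12 white, 3 yellow, 1 green
yellow: 3 out of 16 → fraction 3/16
Expected count = 3/16 × 1968 = 369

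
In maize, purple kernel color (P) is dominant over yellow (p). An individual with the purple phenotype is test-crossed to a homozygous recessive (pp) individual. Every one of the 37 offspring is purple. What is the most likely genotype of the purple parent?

Test cross: ? × pp
All offspring are purple.
If the unknown parent were heterozygous (Pp), about half of 37 offspring would be yellow; none are. The unknown parent is most likely homozygous dominant (PP).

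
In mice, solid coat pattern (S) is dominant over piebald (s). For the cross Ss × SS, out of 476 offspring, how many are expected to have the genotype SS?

Punnett square for Ss × SS:
Offspring genotypes: 2 SS, 2 Ss
Total offspring: 4
Count with target: 2
Probability: 2/4 = 1/2
Expected count = 1/2 × 476 = 238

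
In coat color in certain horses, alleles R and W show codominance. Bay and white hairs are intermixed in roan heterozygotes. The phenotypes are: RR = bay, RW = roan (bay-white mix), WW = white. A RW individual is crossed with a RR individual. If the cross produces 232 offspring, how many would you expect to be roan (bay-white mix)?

Punnett square for RW × RR:
Offspring genotypes: 2 RR, 2 RW
Phenotype counts: 2 bay, 2 roan (bay-white mix)
roan (bay-white mix): 2 out of 4 → fraction 1/2
Expected count = 1/2 × 232 = 116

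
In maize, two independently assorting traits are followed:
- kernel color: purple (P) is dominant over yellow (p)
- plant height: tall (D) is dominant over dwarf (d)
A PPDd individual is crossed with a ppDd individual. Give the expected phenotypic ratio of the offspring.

Dihybrid cross PPDd × ppDd — consider each gene separately:
kernel color: PP × pp → 4 Pp → 4 P_ (out of 4)
plant height: Dd × Dd → 1 DD, 2 Dd, 1 dd → 3 D_ : 1 dd (out of 4)
Combine (counts out of 4 × 4 = 16): purple/tall (P_D_) = 4×3 = 12; purple/dwarf (P_dd) = 4×1 = 4
Phenotype counts (out of 16): 12 purple/tall, 4 purple/dwarf
Ratio: 3 purple/tall : 1 purple/dwarf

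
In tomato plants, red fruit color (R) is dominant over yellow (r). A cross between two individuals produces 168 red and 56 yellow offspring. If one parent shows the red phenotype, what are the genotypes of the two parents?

Observed offspring: 168 red, 56 yellow
The observed ratio simplifies to 3:1. Yellow (rr) offspring appear, so each parent must contribute one r allele. The parent stated to show red carries R, so it is Rr. The other parent is then either Rr or rr: Rr × rr would give a 1:1 split, whereas Rr × Rr gives 3:1 — matching the data. So both parents are heterozygous (Rr × Rr).
Parent genotypes: Rr × Rr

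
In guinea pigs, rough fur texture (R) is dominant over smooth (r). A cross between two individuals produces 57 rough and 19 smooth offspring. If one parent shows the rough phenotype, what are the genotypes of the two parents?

Observed offspring: 57 rough, 19 smooth
The observed ratio simplifies to 3:1. Smooth (rr) offspring appear, so each parent must contribute one r allele. The parent stated to show rough carries R, so it is Rr. The other parent is then either Rr or rr: Rr × rr would give a 1:1 split, whereas Rr × Rr gives 3:1 — matching the data. So both parents are heterozygous (Rr × Rr).
Parent genotypes: Rr × Rr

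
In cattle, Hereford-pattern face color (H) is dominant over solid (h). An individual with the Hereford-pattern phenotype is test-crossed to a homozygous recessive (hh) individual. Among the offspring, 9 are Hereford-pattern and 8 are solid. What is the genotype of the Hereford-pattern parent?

Test cross: ? × hh
Offspring: 9 Hereford-pattern, 8 solid — approximately 1:1.
A 1:1 ratio in a test cross indicates the unknown parent is heterozygous (Hh).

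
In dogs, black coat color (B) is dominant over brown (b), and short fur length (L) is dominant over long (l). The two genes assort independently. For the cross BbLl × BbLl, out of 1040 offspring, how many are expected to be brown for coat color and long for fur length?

Dihybrid cross BbLl × BbLl — consider each gene separately:
coat color: Bb × Bb → 1 BB, 2 Bb, 1 bb → 3 B_ : 1 bb (out of 4)
fur length: Ll × Ll → 1 LL, 2 Ll, 1 ll → 3 L_ : 1 ll (out of 4)
Looking for: brown (bb) and long (ll)
P(brown) = 1/4, P(long) = 1/4
P(both) = 1/4 × 1/4 = 1/16
Expected count = 1/16 × 1040 = 65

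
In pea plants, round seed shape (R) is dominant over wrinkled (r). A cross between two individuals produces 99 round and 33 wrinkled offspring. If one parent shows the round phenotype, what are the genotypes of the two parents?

Observed offspring: 99 round, 33 wrinkled
The observed ratio simplifies to 3:1. Wrinkled (rr) offspring appear, so each parent must contribute one r allele. The parent stated to show round carries R, so it is Rr. The other parent is then either Rr or rr: Rr × rr would give a 1:1 split, whereas Rr × Rr gives 3:1 — matching the data. So both parents are heterozygous (Rr × Rr).
Parent genotypes: Rr × Rr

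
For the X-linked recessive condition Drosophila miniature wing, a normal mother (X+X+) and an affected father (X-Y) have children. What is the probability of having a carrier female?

Cross: X+X+ × X-Y
Offspring: 2 X+X-, 2 X+Y
Probability of a carrier female: 2/4 = 1/2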